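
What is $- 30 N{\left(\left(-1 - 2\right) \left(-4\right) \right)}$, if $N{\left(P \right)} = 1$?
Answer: $-30$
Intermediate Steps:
$- 30 N{\left(\left(-1 - 2\right) \left(-4\right) \right)} = \left(-30\right) 1 = -30$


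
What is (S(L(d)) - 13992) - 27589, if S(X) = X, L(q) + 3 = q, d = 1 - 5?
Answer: -41588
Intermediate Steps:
d = -4
L(q) = -3 + q
(S(L(d)) - 13992) - 27589 = ((-3 - 4) - 13992) - 27589 = (-7 - 13992) - 27589 = -13999 - 27589 = -41588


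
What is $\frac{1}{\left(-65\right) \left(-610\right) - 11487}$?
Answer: $\frac{1}{28163} \approx 3.5508 \cdot 10^{-5}$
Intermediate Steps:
$\frac{1}{\left(-65\right) \left(-610\right) - 11487} = \frac{1}{39650 - 11487} = \frac{1}{28163}$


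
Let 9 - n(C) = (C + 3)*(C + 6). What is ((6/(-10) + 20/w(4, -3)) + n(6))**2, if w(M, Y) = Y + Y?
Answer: 2383936/225 ≈ 10595.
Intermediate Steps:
w(M, Y) = 2*Y
n(C) = 9 - (3 + C)*(6 + C) (n(C) = 9 - (C + 3)*(C + 6) = 9 - (3 + C)*(6 + C))
((6/(-10) + 20/w(4, -3)) + n(6))**2 = ((6/(-10) + 20/((2*(-3)))) + (-9 - 1*6**2 - 9*6))**2 = ((6*(-1/10) + 20/(-6)) + (-9 - 1*36 - 54))**2 = ((-3/5 + 20*(-1/6)) + (-9 - 36 - 54))**2 = ((-3/5 - 10/3) - 99)**2 = (-59/15 - 99)**2 = (-1544/15)**2 = 2383936/225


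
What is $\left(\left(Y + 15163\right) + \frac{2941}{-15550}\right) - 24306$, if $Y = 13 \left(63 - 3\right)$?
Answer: $- \frac{130047591}{15550} \approx -8363.2$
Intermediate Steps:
$Y = 780$ ($Y = 13 \cdot 60 = 780$)
$\left(\left(Y + 15163\right) + \frac{2941}{-15550}\right) - 24306 = \left(\left(780 + 15163\right) + \frac{2941}{-15550}\right) - 24306 = \left(15943 + 2941 \left(- \frac{1}{15550}\right)\right) - 24306 = \left(15943 - \frac{2941}{15550}\right) - 24306 = \frac{247910709}{15550} - 24306 = - \frac{130047591}{15550}$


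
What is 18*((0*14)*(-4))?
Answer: 0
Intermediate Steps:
18*((0*14)*(-4)) = 18*(0*(-4)) = 18*0 = 0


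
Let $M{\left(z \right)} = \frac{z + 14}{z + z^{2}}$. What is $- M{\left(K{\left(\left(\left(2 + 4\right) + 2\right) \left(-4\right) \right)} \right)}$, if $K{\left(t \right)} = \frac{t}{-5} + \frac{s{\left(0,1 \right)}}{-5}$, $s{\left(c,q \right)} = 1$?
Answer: $- \frac{505}{1116} \approx -0.45251$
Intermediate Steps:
$K{\left(t \right)} = - \frac{1}{5} - \frac{t}{5}$ ($K{\left(t \right)} = \frac{t}{-5} + 1 \frac{1}{-5} = t \left(- \frac{1}{5}\right) + 1 \left(- \frac{1}{5}\right) = - \frac{t}{5} - \frac{1}{5} = - \frac{1}{5} - \frac{t}{5}$)
$M{\left(z \right)} = \frac{14 + z}{z + z^{2}}$
$- M{\left(K{\left(\left(\left(2 + 4\right) + 2\right) \left(-4\right) \right)} \right)} = - \frac{14 - \left(\frac{1}{5} + \frac{\left(\left(2 + 4\right) + 2\right) \left(-4\right)}{5}\right)}{\left(- \frac{1}{5} - \frac{\left(\left(2 + 4\right) + 2\right) \left(-4\right)}{5}\right) \left(1 - \left(\frac{1}{5} + \frac{\left(\left(2 + 4\right) + 2\right) \left(-4\right)}{5}\right)\right)} = - \frac{14 - \left(\frac{1}{5} + \frac{\left(6 + 2\right) \left(-4\right)}{5}\right)}{\left(- \frac{1}{5} - \frac{\left(6 + 2\right) \left(-4\right)}{5}\right) \left(1 - \left(\frac{1}{5} + \frac{\left(6 + 2\right) \left(-4\right)}{5}\right)\right)} = - \frac{14 - \left(\frac{1}{5} + \frac{8 \left(-4\right)}{5}\right)}{\left(- \frac{1}{5} - \frac{8 \left(-4\right)}{5}\right) \left(1 - \left(\frac{1}{5} + \frac{8 \left(-4\right)}{5}\right)\right)} = - \frac{14 - - \frac{31}{5}}{\left(- \frac{1}{5} - - \frac{32}{5}\right) \left(1 - - \frac{31}{5}\right)} = - \frac{14 + \left(- \frac{1}{5} + \frac{32}{5}\right)}{\left(- \frac{1}{5} + \frac{32}{5}\right) \left(1 + \left(- \frac{1}{5} + \frac{32}{5}\right)\right)} = - \frac{14 + \frac{31}{5}}{\frac{31}{5} \left(1 + \frac{31}{5}\right)} = - \frac{5 \cdot 101}{31 \cdot \frac{36}{5} \cdot 5} = - \frac{5 \cdot 5 \cdot 101}{31 \cdot 36 \cdot 5} = \left(-1\right) \frac{505}{1116} = - \frac{505}{1116}$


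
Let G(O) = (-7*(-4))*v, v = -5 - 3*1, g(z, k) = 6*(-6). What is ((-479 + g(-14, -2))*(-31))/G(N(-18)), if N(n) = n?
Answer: -15965/224 ≈ -71.272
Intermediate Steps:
g(z, k) = -36
v = -8 (v = -5 - 3 = -8)
G(O) = -224 (G(O) = -7*(-4)*(-8) = 28*(-8) = -224)
((-479 + g(-14, -2))*(-31))/G(N(-18)) = ((-479 - 36)*(-31))/(-224) = -515*(-31)*(-1/224) = 15965*(-1/224) = -15965/224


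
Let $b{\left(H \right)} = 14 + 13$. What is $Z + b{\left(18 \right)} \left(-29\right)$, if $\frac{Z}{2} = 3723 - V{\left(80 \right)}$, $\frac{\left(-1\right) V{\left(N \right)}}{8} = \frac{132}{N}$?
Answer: $\frac{33447}{5} \approx 6689.4$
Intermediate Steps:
$V{\left(N \right)} = - \frac{1056}{N}$ ($V{\left(N \right)} = - 8 \frac{132}{N} = - \frac{1056}{N}$)
$b{\left(H \right)} = 27$
$Z = \frac{37362}{5}$ ($Z = 2 \left(3723 - - \frac{1056}{80}\right) = 2 \left(3723 - \left(-1056\right) \frac{1}{80}\right) = 2 \left(3723 - - \frac{66}{5}\right) = 2 \left(3723 + \frac{66}{5}\right) = 2 \cdot \frac{18681}{5} = \frac{37362}{5} \approx 7472.4$)
$Z + b{\left(18 \right)} \left(-29\right) = \frac{37362}{5} + 27 \left(-29\right) = \frac{37362}{5} - 783 = \frac{33447}{5}$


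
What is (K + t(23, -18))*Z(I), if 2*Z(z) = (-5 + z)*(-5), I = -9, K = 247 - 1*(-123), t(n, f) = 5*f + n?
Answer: 10605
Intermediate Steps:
t(n, f) = n + 5*f
K = 370 (K = 247 + 123 = 370)
Z(z) = 25/2 - 5*z/2 (Z(z) = ((-5 + z)*(-5))/2 = (25 - 5*z)/2 = 25/2 - 5*z/2)
(K + t(23, -18))*Z(I) = (370 + (23 + 5*(-18)))*(25/2 - 5/2*(-9)) = (370 + (23 - 90))*(25/2 + 45/2) = (370 - 67)*35 = 303*35 = 10605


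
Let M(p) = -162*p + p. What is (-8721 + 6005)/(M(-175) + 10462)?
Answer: -2716/38637 ≈ -0.070295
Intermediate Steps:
M(p) = -161*p
(-8721 + 6005)/(M(-175) + 10462) = (-8721 + 6005)/(-161*(-175) + 10462) = -2716/(28175 + 10462) = -2716/38637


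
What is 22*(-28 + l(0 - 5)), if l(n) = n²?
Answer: -66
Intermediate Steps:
22*(-28 + l(0 - 5)) = 22*(-28 + (0 - 5)²) = 22*(-28 + (-5)²) = 22*(-28 + 25) = 22*(-3) = -66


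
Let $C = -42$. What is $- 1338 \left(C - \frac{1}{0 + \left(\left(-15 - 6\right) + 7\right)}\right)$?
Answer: $\frac{392703}{7} \approx 56100.0$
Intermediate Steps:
$- 1338 \left(C - \frac{1}{0 + \left(\left(-15 - 6\right) + 7\right)}\right) = - 1338 \left(-42 - \frac{1}{0 + \left(\left(-15 - 6\right) + 7\right)}\right) = - 1338 \left(-42 - \frac{1}{0 + \left(-21 + 7\right)}\right) = - 1338 \left(-42 - \frac{1}{0 - 14}\right) = - 1338 \left(-42 - \frac{1}{-14}\right) = - 1338 \left(-42 - - \frac{1}{14}\right) = - 1338 \left(-42 + \frac{1}{14}\right) = \left(-1338\right) \left(- \frac{587}{14}\right) = \frac{392703}{7}$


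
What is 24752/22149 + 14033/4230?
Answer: 15389551/3470010 ≈ 4.4350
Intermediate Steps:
24752/22149 + 14033/4230 = 15389551/3470010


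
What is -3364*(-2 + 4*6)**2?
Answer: -1628176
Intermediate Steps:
-3364*(-2 + 4*6)**2 = -3364*(-2 + 24)**2 = -3364*22**2 = -3364*484 = -1628176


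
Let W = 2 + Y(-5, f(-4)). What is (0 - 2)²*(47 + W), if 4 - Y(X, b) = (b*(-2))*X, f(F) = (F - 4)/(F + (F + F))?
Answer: 556/3 ≈ 185.33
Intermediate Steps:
f(F) = (-4 + F)/(3*F) (f(F) = (-4 + F)/(F + 2*F) = (-4 + F)/((3*F)) = (-4 + F)*(1/(3*F)) = (-4 + F)/(3*F))
Y(X, b) = 4 + 2*X*b (Y(X, b) = 4 - b*(-2)*X = 4 - (-2*b)*X = 4 - (-2)*X*b = 4 + 2*X*b)
W = -⅔ (W = 2 + (4 + 2*(-5)*((⅓)*(-4 - 4)/(-4))) = 2 + (4 + 2*(-5)*((⅓)*(-¼)*(-8))) = 2 + (4 + 2*(-5)*(⅔)) = 2 + (4 - 20/3) = 2 - 8/3 = -⅔ ≈ -0.66667)
(0 - 2)²*(47 + W) = (0 - 2)²*(47 - ⅔) = (-2)²*(139/3) = 4*(139/3) = 556/3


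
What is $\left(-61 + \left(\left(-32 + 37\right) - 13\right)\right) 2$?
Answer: $-138$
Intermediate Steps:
$\left(-61 + \left(\left(-32 + 37\right) - 13\right)\right) 2 = \left(-61 + \left(5 - 13\right)\right) 2 = \left(-61 - 8\right) 2 = \left(-69\right) 2 = -138$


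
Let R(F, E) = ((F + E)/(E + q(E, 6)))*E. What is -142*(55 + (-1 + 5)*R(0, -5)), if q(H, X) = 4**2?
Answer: -100110/11 ≈ -9100.9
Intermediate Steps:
q(H, X) = 16
R(F, E) = E*(E + F)/(16 + E) (R(F, E) = ((F + E)/(E + 16))*E = ((E + F)/(16 + E))*E = E*(E + F)/(16 + E))
-142*(55 + (-1 + 5)*R(0, -5)) = -142*(55 + (-1 + 5)*(-5*(-5 + 0)/(16 - 5))) = -142*(55 + 4*(-5*(-5)/11)) = -142*(55 + 4*(-5*1/11*(-5))) = -142*(55 + 4*(25/11)) = -142*(55 + 100/11) = -142*705/11 = -100110/11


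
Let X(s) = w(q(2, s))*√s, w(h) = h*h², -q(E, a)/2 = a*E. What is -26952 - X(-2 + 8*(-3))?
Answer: -26952 - 1124864*I*√26 ≈ -26952.0 - 5.7357e+6*I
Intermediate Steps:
q(E, a) = -2*E*a (q(E, a) = -2*a*E = -2*E*a)
w(h) = h³
X(s) = -64*s^(7/2) (X(s) = (-2*2*s)³*√s = (-4*s)³*√s = (-64*s³)*√s = -64*s^(7/2))
-26952 - X(-2 + 8*(-3)) = -26952 - (-64)*(-2 + 8*(-3))^(7/2) = -26952 - (-64)*(-2 - 24)^(7/2) = -26952 - (-64)*(-26)^(7/2) = -26952 - (-64)*(-17576*I*√26) = -26952 - 1124864*I*√26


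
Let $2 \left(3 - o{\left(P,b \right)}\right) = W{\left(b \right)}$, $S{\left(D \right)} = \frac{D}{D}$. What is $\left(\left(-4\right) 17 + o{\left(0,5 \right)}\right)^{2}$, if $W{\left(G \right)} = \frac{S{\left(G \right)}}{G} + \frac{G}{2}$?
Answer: $\frac{1760929}{400} \approx 4402.3$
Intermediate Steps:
$S{\left(D \right)} = 1$
$W{\left(G \right)} = \frac{1}{G} + \frac{G}{2}$ ($W{\left(G \right)} = 1 \frac{1}{G} + \frac{G}{2} = \frac{1}{G} + G \frac{1}{2} = \frac{1}{G} + \frac{G}{2}$)
$o{\left(P,b \right)} = 3 - \frac{1}{2 b} - \frac{b}{4}$ ($o{\left(P,b \right)} = 3 - \frac{\frac{1}{b} + \frac{b}{2}}{2} = 3 - \left(\frac{1}{2 b} + \frac{b}{4}\right) = 3 - \frac{1}{2 b} - \frac{b}{4}$)
$\left(\left(-4\right) 17 + o{\left(0,5 \right)}\right)^{2} = \left(\left(-4\right) 17 - \left(- \frac{7}{4} + \frac{1}{10}\right)\right)^{2} = \left(-68 - - \frac{33}{20}\right)^{2} = \left(-68 + \frac{33}{20}\right)^{2} = \left(- \frac{1327}{20}\right)^{2} = \frac{1760929}{400}$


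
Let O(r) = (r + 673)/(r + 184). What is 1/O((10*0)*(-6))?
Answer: 184/673 ≈ 0.27340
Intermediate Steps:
O(r) = (673 + r)/(184 + r)
1/O((10*0)*(-6)) = 1/((673 + (10*0)*(-6))/(184 + (10*0)*(-6))) = 1/((673 + 0*(-6))/(184 + 0*(-6))) = 1/((673 + 0)/(184 + 0)) = 1/(673/184) = 184/673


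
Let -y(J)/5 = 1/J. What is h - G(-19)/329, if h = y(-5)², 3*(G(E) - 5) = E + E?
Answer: 1010/987 ≈ 1.0233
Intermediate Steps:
y(J) = -5/J
G(E) = 5 + 2*E/3 (G(E) = 5 + (E + E)/3 = 5 + (2*E)/3 = 5 + 2*E/3)
h = 1 (h = (-5/(-5))² = (-5*(-⅕))² = 1² = 1)
h - G(-19)/329 = 1 - (5 + (⅔)*(-19))/329 = 1 - (5 - 38/3)/329 = 1 - (-23)/(3*329) = 1 - 1*(-23/987) = 1 + 23/987 = 1010/987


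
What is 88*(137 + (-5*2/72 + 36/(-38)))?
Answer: 2045230/171 ≈ 11960.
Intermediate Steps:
88*(137 + (-5*2/72 + 36/(-38))) = 88*(137 + (-10*1/72 + 36*(-1/38))) = 88*(137 + (-5/36 - 18/19)) = 88*(137 - 743/684) = 88*(92965/684) = 2045230/171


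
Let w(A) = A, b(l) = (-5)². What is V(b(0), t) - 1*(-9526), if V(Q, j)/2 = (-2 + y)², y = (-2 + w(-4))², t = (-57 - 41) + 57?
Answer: 11838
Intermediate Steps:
b(l) = 25
t = -41 (t = -98 + 57 = -41)
y = 36 (y = (-2 - 4)² = (-6)² = 36)
V(Q, j) = 2312 (V(Q, j) = 2*(-2 + 36)² = 2*34² = 2*1156 = 2312)
V(b(0), t) - 1*(-9526) = 2312 - 1*(-9526) = 2312 + 9526 = 11838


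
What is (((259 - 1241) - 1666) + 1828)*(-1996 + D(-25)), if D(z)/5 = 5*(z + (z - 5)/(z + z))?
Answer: 2136920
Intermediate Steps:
D(z) = 25*z + 25*(-5 + z)/(2*z) (D(z) = 5*(5*(z + (z - 5)/(z + z))) = 5*(5*(z + (-5 + z)/((2*z)))) = 5*(5*(z + (-5 + z)*(1/(2*z)))) = 5*(5*(z + (-5 + z)/(2*z))) = 5*(5*z + 5*(-5 + z)/(2*z)) = 25*z + 25*(-5 + z)/(2*z))
(((259 - 1241) - 1666) + 1828)*(-1996 + D(-25)) = (((259 - 1241) - 1666) + 1828)*(-1996 + (25/2 + 25*(-25) - 125/2/(-25))) = ((-982 - 1666) + 1828)*(-1996 + (25/2 - 625 - 125/2*(-1/25))) = (-2648 + 1828)*(-1996 + (25/2 - 625 + 5/2)) = -820*(-1996 - 610) = -820*(-2606) = 2136920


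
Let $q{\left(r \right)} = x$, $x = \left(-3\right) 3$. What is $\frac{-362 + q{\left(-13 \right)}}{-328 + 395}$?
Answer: $- \frac{371}{67} \approx -5.5373$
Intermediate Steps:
$x = -9$
$q{\left(r \right)} = -9$
$\frac{-362 + q{\left(-13 \right)}}{-328 + 395} = \frac{-362 - 9}{-328 + 395} = - \frac{371}{67}$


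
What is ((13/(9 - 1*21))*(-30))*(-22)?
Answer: -715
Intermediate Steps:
((13/(9 - 1*21))*(-30))*(-22) = ((13/(9 - 21))*(-30))*(-22) = ((13/(-12))*(-30))*(-22) = ((13*(-1/12))*(-30))*(-22) = -13/12*(-30)*(-22) = (65/2)*(-22) = -715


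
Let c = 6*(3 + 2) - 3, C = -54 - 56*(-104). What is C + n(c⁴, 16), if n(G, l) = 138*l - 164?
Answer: 7814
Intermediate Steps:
C = 5770 (C = -54 + 5824 = 5770)
c = 27 (c = 6*5 - 3 = 30 - 3 = 27)
n(G, l) = -164 + 138*l
C + n(c⁴, 16) = 5770 + (-164 + 138*16) = 5770 + (-164 + 2208) = 5770 + 2044 = 7814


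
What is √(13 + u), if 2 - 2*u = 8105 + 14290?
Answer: I*√44734/2 ≈ 105.75*I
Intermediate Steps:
u = -22393/2 (u = 1 - (8105 + 14290)/2 = 1 - ½*22395 = 1 - 22395/2 = -22393/2 ≈ -11197.)
√(13 + u) = √(13 - 22393/2) = √(-22367/2) = I*√44734/2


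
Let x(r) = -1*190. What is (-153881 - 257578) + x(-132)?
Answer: -411649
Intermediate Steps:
x(r) = -190
(-153881 - 257578) + x(-132) = (-153881 - 257578) - 190 = -411459 - 190 = -411649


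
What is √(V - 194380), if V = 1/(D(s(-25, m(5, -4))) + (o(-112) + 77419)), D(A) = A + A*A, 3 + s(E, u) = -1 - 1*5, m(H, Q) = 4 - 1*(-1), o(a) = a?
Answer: I*√1163852123940201/77379 ≈ 440.89*I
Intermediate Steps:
m(H, Q) = 5 (m(H, Q) = 4 + 1 = 5)
s(E, u) = -9 (s(E, u) = -3 + (-1 - 1*5) = -3 + (-1 - 5) = -3 - 6 = -9)
D(A) = A + A²
V = 1/77379 (V = 1/(-9*(1 - 9) + (-112 + 77419)) = 1/(-9*(-8) + 77307) = 1/(72 + 77307) = 1/77379 ≈ 1.2923e-5)
√(V - 194380) = √(1/77379 - 194380) = √(-15040930019/77379) = I*√1163852123940201/77379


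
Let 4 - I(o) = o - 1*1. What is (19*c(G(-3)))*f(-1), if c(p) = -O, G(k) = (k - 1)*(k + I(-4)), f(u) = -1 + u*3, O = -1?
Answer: -76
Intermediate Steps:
I(o) = 5 - o (I(o) = 4 - (o - 1*1) = 4 - (o - 1) = 4 - (-1 + o) = 4 + (1 - o) = 5 - o)
f(u) = -1 + 3*u
G(k) = (-1 + k)*(9 + k) (G(k) = (k - 1)*(k + (5 - 1*(-4))) = (-1 + k)*(k + (5 + 4)) = (-1 + k)*(k + 9) = (-1 + k)*(9 + k))
c(p) = 1 (c(p) = -1*(-1) = 1)
(19*c(G(-3)))*f(-1) = (19*1)*(-1 + 3*(-1)) = 19*(-1 - 3) = 19*(-4) = -76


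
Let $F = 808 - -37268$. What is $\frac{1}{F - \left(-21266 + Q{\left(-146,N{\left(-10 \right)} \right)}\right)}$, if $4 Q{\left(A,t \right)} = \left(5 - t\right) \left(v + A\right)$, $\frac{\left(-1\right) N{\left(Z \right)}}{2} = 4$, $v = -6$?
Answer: $\frac{1}{59836} \approx 1.6712 \cdot 10^{-5}$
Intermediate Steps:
$N{\left(Z \right)} = -8$ ($N{\left(Z \right)} = \left(-2\right) 4 = -8$)
$Q{\left(A,t \right)} = \frac{\left(-6 + A\right) \left(5 - t\right)}{4}$ ($Q{\left(A,t \right)} = \frac{\left(5 - t\right) \left(-6 + A\right)}{4} = \frac{\left(-6 + A\right) \left(5 - t\right)}{4}$)
$F = 38076$ ($F = 808 + 37268 = 38076$)
$\frac{1}{F - \left(-21266 + Q{\left(-146,N{\left(-10 \right)} \right)}\right)} = \frac{1}{38076 - \left(- \frac{42547}{2} - 12 - \frac{365}{2} - \left(- \frac{73}{2}\right) \left(-8\right)\right)} = \frac{1}{38076 + \left(21266 - \left(- \frac{15}{2} - 12 - \frac{365}{2} - 292\right)\right)} = \frac{1}{38076 + \left(21266 - -494\right)} = \frac{1}{38076 + \left(21266 + 494\right)} = \frac{1}{38076 + 21760} = \frac{1}{59836}$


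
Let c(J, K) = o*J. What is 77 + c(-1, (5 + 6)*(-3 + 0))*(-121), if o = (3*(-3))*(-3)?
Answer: 3344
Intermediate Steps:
o = 27 (o = -9*(-3) = 27)
c(J, K) = 27*J
77 + c(-1, (5 + 6)*(-3 + 0))*(-121) = 77 + (27*(-1))*(-121) = 77 - 27*(-121) = 77 + 3267 = 3344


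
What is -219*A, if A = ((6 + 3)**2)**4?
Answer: -9427231899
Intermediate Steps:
A = 43046721 (A = (9**2)**4 = 81**4 = 43046721)
-219*A = -219*43046721 = -9427231899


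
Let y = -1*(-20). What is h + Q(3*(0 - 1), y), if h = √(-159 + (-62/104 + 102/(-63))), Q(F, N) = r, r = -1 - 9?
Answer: -10 + I*√48060831/546 ≈ -10.0 + 12.697*I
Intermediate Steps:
r = -10
y = 20
Q(F, N) = -10
h = I*√48060831/546 (h = √(-159 + (-62*1/104 + 102*(-1/63))) = √(-159 + (-31/52 - 34/21)) = √(-159 - 2419/1092) = √(-176047/1092) = I*√48060831/546 ≈ 12.697*I)
h + Q(3*(0 - 1), y) = I*√48060831/546 - 10 = -10 + I*√48060831/546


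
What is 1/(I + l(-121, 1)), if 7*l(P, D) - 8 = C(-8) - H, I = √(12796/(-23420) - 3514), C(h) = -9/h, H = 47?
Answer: -33115880/21689703893 - 3136*I*√120482251995/65069111679 ≈ -0.0015268 - 0.016729*I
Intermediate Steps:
I = I*√120482251995/5855 (I = √(12796*(-1/23420) - 3514) = √(-3199/5855 - 3514) = √(-20577669/5855) = I*√120482251995/5855 ≈ 59.284*I)
l(P, D) = -303/56 (l(P, D) = 8/7 + (-9/(-8) - 1*47)/7 = 8/7 + (-9*(-⅛) - 47)/7 = 8/7 + (9/8 - 47)/7 = 8/7 + (⅐)*(-367/8) = 8/7 - 367/56 = -303/56)
1/(I + l(-121, 1)) = 1/(I*√120482251995/5855 - 303/56) = 1/(-303/56 + I*√120482251995/5855)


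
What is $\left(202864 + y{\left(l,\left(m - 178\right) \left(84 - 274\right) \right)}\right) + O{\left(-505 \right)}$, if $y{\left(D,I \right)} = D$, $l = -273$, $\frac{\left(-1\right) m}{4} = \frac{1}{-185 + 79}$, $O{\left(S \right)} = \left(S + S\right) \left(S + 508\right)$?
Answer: $199561$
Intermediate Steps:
$O{\left(S \right)} = 2 S \left(508 + S\right)$
$m = \frac{2}{53}$ ($m = - \frac{4}{-185 + 79} = - \frac{4}{-106} = \left(-4\right) \left(- \frac{1}{106}\right) = \frac{2}{53} \approx 0.037736$)
$\left(202864 + y{\left(l,\left(m - 178\right) \left(84 - 274\right) \right)}\right) + O{\left(-505 \right)} = \left(202864 - 273\right) + 2 \left(-505\right) \left(508 - 505\right) = 202591 + 2 \left(-505\right) 3 = 202591 - 3030 = 199561$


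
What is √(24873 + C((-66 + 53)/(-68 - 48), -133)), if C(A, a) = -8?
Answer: √24865 ≈ 157.69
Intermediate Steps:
√(24873 + C((-66 + 53)/(-68 - 48), -133)) = √(24873 - 8) = √24865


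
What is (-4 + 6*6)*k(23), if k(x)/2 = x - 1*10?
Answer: 832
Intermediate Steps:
k(x) = -20 + 2*x (k(x) = 2*(x - 1*10) = 2*(x - 10) = 2*(-10 + x) = -20 + 2*x)
(-4 + 6*6)*k(23) = (-4 + 6*6)*(-20 + 2*23) = (-4 + 36)*(-20 + 46) = 32*26 = 832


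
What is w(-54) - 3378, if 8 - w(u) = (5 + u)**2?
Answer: -5771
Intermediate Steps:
w(u) = 8 - (5 + u)**2
w(-54) - 3378 = (8 - (5 - 54)**2) - 3378 = (8 - 1*(-49)**2) - 3378 = (8 - 1*2401) - 3378 = (8 - 2401) - 3378 = -2393 - 3378 = -5771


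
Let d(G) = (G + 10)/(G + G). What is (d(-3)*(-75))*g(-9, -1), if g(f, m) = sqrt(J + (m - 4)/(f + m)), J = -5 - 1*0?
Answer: 525*I*sqrt(2)/4 ≈ 185.62*I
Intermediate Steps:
J = -5 (J = -5 + 0 = -5)
d(G) = (10 + G)/(2*G) (d(G) = (10 + G)/((2*G)) = (10 + G)*(1/(2*G)) = (10 + G)/(2*G))
g(f, m) = sqrt(-5 + (-4 + m)/(f + m)) (g(f, m) = sqrt(-5 + (m - 4)/(f + m)) = sqrt(-5 + (-4 + m)/(f + m)))
(d(-3)*(-75))*g(-9, -1) = (((1/2)*(10 - 3)/(-3))*(-75))*sqrt((-4 - 5*(-9) - 4*(-1))/(-9 - 1)) = (((1/2)*(-1/3)*7)*(-75))*sqrt((-4 + 45 + 4)/(-10)) = (-7/6*(-75))*sqrt(-1/10*45) = 175*sqrt(-9/2)/2 = 175*(3*I*sqrt(2)/2)/2 = 525*I*sqrt(2)/4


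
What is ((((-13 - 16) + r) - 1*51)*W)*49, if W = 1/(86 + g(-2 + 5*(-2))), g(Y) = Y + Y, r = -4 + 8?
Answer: -1862/31 ≈ -60.065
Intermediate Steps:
r = 4
g(Y) = 2*Y
W = 1/62 (W = 1/(86 + 2*(-2 + 5*(-2))) = 1/(86 + 2*(-2 - 10)) = 1/(86 + 2*(-12)) = 1/(86 - 24) = 1/62 ≈ 0.016129)
((((-13 - 16) + r) - 1*51)*W)*49 = ((((-13 - 16) + 4) - 1*51)*(1/62))*49 = (((-29 + 4) - 51)*(1/62))*49 = ((-25 - 51)*(1/62))*49 = -76*1/62*49 = -38/31*49 = -1862/31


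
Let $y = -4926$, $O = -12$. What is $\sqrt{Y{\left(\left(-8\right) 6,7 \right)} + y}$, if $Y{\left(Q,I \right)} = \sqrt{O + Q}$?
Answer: $\sqrt{-4926 + 2 i \sqrt{15}} \approx 0.0552 + 70.186 i$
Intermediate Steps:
$Y{\left(Q,I \right)} = \sqrt{-12 + Q}$
$\sqrt{Y{\left(\left(-8\right) 6,7 \right)} + y} = \sqrt{\sqrt{-12 - 48} - 4926} = \sqrt{\sqrt{-60} - 4926} = \sqrt{2 i \sqrt{15} - 4926} = \sqrt{-4926 + 2 i \sqrt{15}}$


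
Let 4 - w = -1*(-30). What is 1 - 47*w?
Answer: 1223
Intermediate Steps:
w = -26 (w = 4 - (-1)*(-30) = 4 - 1*30 = 4 - 30 = -26)
1 - 47*w = 1 - 47*(-26) = 1 + 1222 = 1223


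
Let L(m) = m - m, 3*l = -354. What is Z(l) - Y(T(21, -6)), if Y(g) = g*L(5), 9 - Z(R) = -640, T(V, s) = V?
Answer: 649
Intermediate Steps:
l = -118 (l = (⅓)*(-354) = -118)
Z(R) = 649 (Z(R) = 9 - 1*(-640) = 9 + 640 = 649)
L(m) = 0
Y(g) = 0 (Y(g) = g*0 = 0)
Z(l) - Y(T(21, -6)) = 649 - 1*0 = 649 + 0 = 649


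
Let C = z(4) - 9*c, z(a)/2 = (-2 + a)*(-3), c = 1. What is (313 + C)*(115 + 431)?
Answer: 159432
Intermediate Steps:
z(a) = 12 - 6*a (z(a) = 2*((-2 + a)*(-3)) = 2*(6 - 3*a) = 12 - 6*a)
C = -21 (C = (12 - 6*4) - 9*1 = (12 - 24) - 9 = -12 - 9 = -21)
(313 + C)*(115 + 431) = (313 - 21)*(115 + 431) = 292*546 = 159432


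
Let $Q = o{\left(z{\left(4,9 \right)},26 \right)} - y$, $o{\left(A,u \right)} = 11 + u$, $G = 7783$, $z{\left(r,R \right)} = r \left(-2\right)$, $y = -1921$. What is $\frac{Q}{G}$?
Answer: $\frac{1958}{7783} \approx 0.25157$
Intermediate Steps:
$z{\left(r,R \right)} = - 2 r$
$Q = 1958$ ($Q = \left(11 + 26\right) - -1921 = 37 + 1921 = 1958$)
$\frac{Q}{G} = \frac{1958}{7783}$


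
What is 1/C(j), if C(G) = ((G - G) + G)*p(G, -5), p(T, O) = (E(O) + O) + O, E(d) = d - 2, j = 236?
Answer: -1/4012 ≈ -0.00024925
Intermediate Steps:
E(d) = -2 + d
p(T, O) = -2 + 3*O (p(T, O) = ((-2 + O) + O) + O = (-2 + 2*O) + O = -2 + 3*O)
C(G) = -17*G (C(G) = ((G - G) + G)*(-2 + 3*(-5)) = (0 + G)*(-2 - 15) = G*(-17) = -17*G)
1/C(j) = 1/(-17*236) = 1/(-4012) = -1/4012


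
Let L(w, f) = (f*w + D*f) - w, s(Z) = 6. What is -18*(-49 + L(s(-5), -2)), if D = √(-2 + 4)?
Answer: 1206 + 36*√2 ≈ 1256.9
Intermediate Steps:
D = √2 ≈ 1.4142
L(w, f) = -w + f*w + f*√2 (L(w, f) = (f*w + √2*f) - w = (f*w + f*√2) - w = -w + f*w + f*√2)
-18*(-49 + L(s(-5), -2)) = -18*(-49 + (-1*6 - 2*6 - 2*√2)) = -18*(-49 + (-6 - 12 - 2*√2)) = -18*(-49 + (-18 - 2*√2)) = -18*(-67 - 2*√2) = 1206 + 36*√2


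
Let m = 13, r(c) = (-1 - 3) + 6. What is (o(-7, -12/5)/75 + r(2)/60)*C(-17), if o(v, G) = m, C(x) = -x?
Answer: 527/150 ≈ 3.5133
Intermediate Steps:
r(c) = 2 (r(c) = -4 + 6 = 2)
o(v, G) = 13
(o(-7, -12/5)/75 + r(2)/60)*C(-17) = (13/75 + 2/60)*(-1*(-17)) = (13*(1/75) + 2*(1/60))*17 = (13/75 + 1/30)*17 = (31/150)*17 = 527/150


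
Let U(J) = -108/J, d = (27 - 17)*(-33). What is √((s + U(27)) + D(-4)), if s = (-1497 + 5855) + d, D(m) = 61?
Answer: √4085 ≈ 63.914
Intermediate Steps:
d = -330 (d = 10*(-33) = -330)
s = 4028 (s = (-1497 + 5855) - 330 = 4358 - 330 = 4028)
√((s + U(27)) + D(-4)) = √((4028 - 108/27) + 61) = √((4028 - 108*1/27) + 61) = √((4028 - 4) + 61) = √(4024 + 61) = √4085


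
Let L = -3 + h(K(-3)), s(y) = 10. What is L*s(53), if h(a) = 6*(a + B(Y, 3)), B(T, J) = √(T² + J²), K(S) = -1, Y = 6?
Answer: -90 + 180*√5 ≈ 312.49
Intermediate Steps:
B(T, J) = √(J² + T²)
h(a) = 6*a + 18*√5 (h(a) = 6*(a + √(3² + 6²)) = 6*(a + √(9 + 36)) = 6*(a + √45) = 6*(a + 3*√5) = 6*a + 18*√5)
L = -9 + 18*√5 (L = -3 + (6*(-1) + 18*√5) = -3 + (-6 + 18*√5) = -9 + 18*√5 ≈ 31.249)
L*s(53) = (-9 + 18*√5)*10 = -90 + 180*√5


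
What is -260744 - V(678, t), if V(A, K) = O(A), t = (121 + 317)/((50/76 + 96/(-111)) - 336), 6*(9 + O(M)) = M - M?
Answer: -260735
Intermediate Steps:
O(M) = -9 (O(M) = -9 + (M - M)/6 = -9 + (1/6)*0 = -9 + 0 = -9)
t = -205276/157569 (t = 438/((50*(1/76) + 96*(-1/111)) - 336) = 438/((25/38 - 32/37) - 336) = 438/(-291/1406 - 336) = 438/(-472707/1406) = 438*(-1406/472707) = -205276/157569 ≈ -1.3028)
V(A, K) = -9
-260744 - V(678, t) = -260744 - 1*(-9) = -260744 + 9 = -260735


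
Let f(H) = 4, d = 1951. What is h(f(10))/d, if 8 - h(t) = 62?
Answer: -54/1951 ≈ -0.027678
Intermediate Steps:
h(t) = -54 (h(t) = 8 - 1*62 = 8 - 62 = -54)
h(f(10))/d = -54/1951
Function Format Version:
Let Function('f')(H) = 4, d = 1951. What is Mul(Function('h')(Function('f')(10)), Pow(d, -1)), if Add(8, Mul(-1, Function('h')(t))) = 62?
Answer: Rational(-54, 1951) ≈ -0.027678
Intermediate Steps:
Function('h')(t) = -54 (Function('h')(t) = Add(8, Mul(-1, 62)) = Add(8, -62) = -54)
Mul(Function('h')(Function('f')(10)), Pow(d, -1)) = Mul(-54, Pow(1951, -1)) = Mul(-54, Rational(1, 1951)) = Rational(-54, 1951)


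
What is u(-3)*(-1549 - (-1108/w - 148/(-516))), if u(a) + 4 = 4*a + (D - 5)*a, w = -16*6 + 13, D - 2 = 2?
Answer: 217504898/10707 ≈ 20314.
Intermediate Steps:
D = 4 (D = 2 + 2 = 4)
w = -83 (w = -96 + 13 = -83)
u(a) = -4 + 3*a (u(a) = -4 + (4*a + (4 - 5)*a) = -4 + (4*a - a) = -4 + 3*a)
u(-3)*(-1549 - (-1108/w - 148/(-516))) = (-4 + 3*(-3))*(-1549 - (-1108/(-83) - 148/(-516))) = (-4 - 9)*(-1549 - (-1108*(-1/83) - 148*(-1/516))) = -13*(-1549 - (1108/83 + 37/129)) = -13*(-1549 - 1*146003/10707) = -13*(-1549 - 146003/10707) = -13*(-16731146/10707) = 217504898/10707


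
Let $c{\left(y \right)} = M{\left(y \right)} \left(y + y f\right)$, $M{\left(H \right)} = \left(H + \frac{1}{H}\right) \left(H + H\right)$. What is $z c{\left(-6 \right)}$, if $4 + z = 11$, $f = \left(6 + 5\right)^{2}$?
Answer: $-379176$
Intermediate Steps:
$f = 121$ ($f = 11^{2} = 121$)
$z = 7$ ($z = -4 + 11 = 7$)
$M{\left(H \right)} = 2 H \left(H + \frac{1}{H}\right)$ ($M{\left(H \right)} = \left(H + \frac{1}{H}\right) 2 H = 2 H \left(H + \frac{1}{H}\right)$)
$c{\left(y \right)} = 122 y \left(2 + 2 y^{2}\right)$ ($c{\left(y \right)} = \left(2 + 2 y^{2}\right) \left(y + y 121\right) = \left(2 + 2 y^{2}\right) \left(y + 121 y\right) = \left(2 + 2 y^{2}\right) 122 y = 122 y \left(2 + 2 y^{2}\right)$)
$z c{\left(-6 \right)} = 7 \cdot 244 \left(-6\right) \left(1 + \left(-6\right)^{2}\right) = 7 \cdot 244 \left(-6\right) \left(1 + 36\right) = 7 \cdot 244 \left(-6\right) 37 = 7 \left(-54168\right) = -379176$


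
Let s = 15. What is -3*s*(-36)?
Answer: 1620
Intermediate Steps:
-3*s*(-36) = -3*15*(-36) = -45*(-36) = 1620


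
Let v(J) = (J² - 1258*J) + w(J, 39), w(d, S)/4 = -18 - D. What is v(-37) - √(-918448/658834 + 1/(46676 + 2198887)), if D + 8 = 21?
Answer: 47791 - I*√9417506203221849769245/82191847419 ≈ 47791.0 - 1.1807*I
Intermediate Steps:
D = 13 (D = -8 + 21 = 13)
w(d, S) = -124 (w(d, S) = 4*(-18 - 1*13) = 4*(-18 - 13) = 4*(-31) = -124)
v(J) = -124 + J² - 1258*J (v(J) = (J² - 1258*J) - 124 = -124 + J² - 1258*J)
v(-37) - √(-918448/658834 + 1/(46676 + 2198887)) = (-124 + (-37)² - 1258*(-37)) - √(-918448/658834 + 1/(46676 + 2198887)) = (-124 + 1369 + 46546) - √(-918448*1/658834 + 1/2245563) = 47791 - √(-459224/329417 + 1/2245563) = 47791 - √(-1031216093695/739726626771) = 47791 - I*√9417506203221849769245/82191847419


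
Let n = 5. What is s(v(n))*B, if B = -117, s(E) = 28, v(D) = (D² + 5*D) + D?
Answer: -3276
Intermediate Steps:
v(D) = D² + 6*D
s(v(n))*B = 28*(-117) = -3276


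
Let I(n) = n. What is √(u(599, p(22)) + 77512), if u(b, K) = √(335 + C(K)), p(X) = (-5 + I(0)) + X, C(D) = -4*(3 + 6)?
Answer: √(77512 + √299) ≈ 278.44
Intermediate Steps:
C(D) = -36 (C(D) = -4*9 = -36)
p(X) = -5 + X (p(X) = (-5 + 0) + X = -5 + X)
u(b, K) = √299 (u(b, K) = √(335 - 36) = √299)
√(u(599, p(22)) + 77512) = √(√299 + 77512) = √(77512 + √299)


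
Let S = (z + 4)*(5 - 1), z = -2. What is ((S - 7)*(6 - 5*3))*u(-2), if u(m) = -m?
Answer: -18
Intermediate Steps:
S = 8 (S = (-2 + 4)*(5 - 1) = 2*4 = 8)
((S - 7)*(6 - 5*3))*u(-2) = ((8 - 7)*(6 - 5*3))*(-1*(-2)) = (1*(6 - 15))*2 = (1*(-9))*2 = -9*2 = -18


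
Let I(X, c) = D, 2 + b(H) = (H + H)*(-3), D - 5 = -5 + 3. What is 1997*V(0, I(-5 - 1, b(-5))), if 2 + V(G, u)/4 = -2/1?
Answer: -31952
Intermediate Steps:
D = 3 (D = 5 + (-5 + 3) = 5 - 2 = 3)
b(H) = -2 - 6*H (b(H) = -2 + (H + H)*(-3) = -2 + (2*H)*(-3) = -2 - 6*H)
I(X, c) = 3
V(G, u) = -16 (V(G, u) = -8 + 4*(-2/1) = -8 + 4*(-2*1) = -8 + 4*(-2) = -8 - 8 = -16)
1997*V(0, I(-5 - 1, b(-5))) = 1997*(-16) = -31952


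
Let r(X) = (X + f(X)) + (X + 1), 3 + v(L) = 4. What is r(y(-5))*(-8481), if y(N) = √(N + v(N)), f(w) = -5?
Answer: 33924 - 33924*I ≈ 33924.0 - 33924.0*I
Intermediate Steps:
v(L) = 1 (v(L) = -3 + 4 = 1)
y(N) = √(1 + N) (y(N) = √(N + 1) = √(1 + N))
r(X) = -4 + 2*X (r(X) = (X - 5) + (X + 1) = (-5 + X) + (1 + X) = -4 + 2*X)
r(y(-5))*(-8481) = (-4 + 2*√(1 - 5))*(-8481) = (-4 + 2*√(-4))*(-8481) = (-4 + 2*(2*I))*(-8481) = (-4 + 4*I)*(-8481) = 33924 - 33924*I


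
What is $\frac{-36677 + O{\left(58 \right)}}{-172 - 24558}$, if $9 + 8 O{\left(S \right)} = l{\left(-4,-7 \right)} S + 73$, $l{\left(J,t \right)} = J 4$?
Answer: $\frac{7357}{4946} \approx 1.4875$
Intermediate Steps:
$l{\left(J,t \right)} = 4 J$
$O{\left(S \right)} = 8 - 2 S$ ($O{\left(S \right)} = - \frac{9}{8} + \frac{4 \left(-4\right) S + 73}{8} = - \frac{9}{8} + \frac{- 16 S + 73}{8} = - \frac{9}{8} + \frac{73 - 16 S}{8} = - \frac{9}{8} - \left(- \frac{73}{8} + 2 S\right) = 8 - 2 S$)
$\frac{-36677 + O{\left(58 \right)}}{-172 - 24558} = \frac{-36677 + \left(8 - 116\right)}{-172 - 24558} = \frac{-36677 + \left(8 - 116\right)}{-24730} = \left(-36677 - 108\right) \left(- \frac{1}{24730}\right) = \left(-36785\right) \left(- \frac{1}{24730}\right) = \frac{7357}{4946}$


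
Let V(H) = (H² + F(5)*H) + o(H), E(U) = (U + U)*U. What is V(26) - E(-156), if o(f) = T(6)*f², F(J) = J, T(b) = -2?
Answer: -49218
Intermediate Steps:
E(U) = 2*U² (E(U) = (2*U)*U = 2*U²)
o(f) = -2*f²
V(H) = -H² + 5*H (V(H) = (H² + 5*H) - 2*H² = -H² + 5*H)
V(26) - E(-156) = 26*(5 - 1*26) - 2*(-156)² = 26*(5 - 26) - 2*24336 = 26*(-21) - 1*48672 = -546 - 48672 = -49218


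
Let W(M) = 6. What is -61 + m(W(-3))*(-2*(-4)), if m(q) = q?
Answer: -13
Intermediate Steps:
-61 + m(W(-3))*(-2*(-4)) = -61 + 6*(-2*(-4)) = -61 + 6*8 = -61 + 48 = -13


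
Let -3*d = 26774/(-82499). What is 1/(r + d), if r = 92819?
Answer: 247497/22972450817 ≈ 1.0774e-5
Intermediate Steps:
d = 26774/247497 (d = -26774/(3*(-82499)) = -26774*(-1)/(3*82499) = -⅓*(-26774/82499) = 26774/247497 ≈ 0.10818)
1/(r + d) = 1/(92819 + 26774/247497) = 1/(22972450817/247497) = 247497/22972450817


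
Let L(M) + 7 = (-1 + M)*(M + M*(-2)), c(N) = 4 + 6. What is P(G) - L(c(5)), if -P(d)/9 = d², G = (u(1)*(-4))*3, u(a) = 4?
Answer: -20639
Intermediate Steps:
c(N) = 10
L(M) = -7 - M*(-1 + M) (L(M) = -7 + (-1 + M)*(M + M*(-2)) = -7 + (-1 + M)*(M - 2*M) = -7 + (-1 + M)*(-M) = -7 - M*(-1 + M))
G = -48 (G = (4*(-4))*3 = -16*3 = -48)
P(d) = -9*d²
P(G) - L(c(5)) = -9*(-48)² - (-7 + 10 - 1*10²) = -9*2304 - (-7 + 10 - 1*100) = -20736 - (-7 + 10 - 100) = -20736 - 1*(-97) = -20736 + 97 = -20639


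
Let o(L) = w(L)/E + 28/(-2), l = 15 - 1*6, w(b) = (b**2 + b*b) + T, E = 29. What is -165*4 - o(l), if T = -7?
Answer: -18889/29 ≈ -651.34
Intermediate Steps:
w(b) = -7 + 2*b**2 (w(b) = (b**2 + b*b) - 7 = (b**2 + b**2) - 7 = 2*b**2 - 7 = -7 + 2*b**2)
l = 9 (l = 15 - 6 = 9)
o(L) = -413/29 + 2*L**2/29 (o(L) = (-7 + 2*L**2)/29 + 28/(-2) = (-7 + 2*L**2)*(1/29) + 28*(-1/2) = (-7/29 + 2*L**2/29) - 14 = -413/29 + 2*L**2/29)
-165*4 - o(l) = -165*4 - (-413/29 + (2/29)*9**2) = -660 - (-413/29 + (2/29)*81) = -660 - (-413/29 + 162/29) = -660 - 1*(-251/29) = -660 + 251/29 = -18889/29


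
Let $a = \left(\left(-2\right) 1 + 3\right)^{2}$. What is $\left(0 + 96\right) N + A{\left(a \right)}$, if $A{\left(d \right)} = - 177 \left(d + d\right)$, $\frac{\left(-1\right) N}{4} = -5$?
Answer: $1566$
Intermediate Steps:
$N = 20$ ($N = \left(-4\right) \left(-5\right) = 20$)
$a = 1$ ($a = \left(-2 + 3\right)^{2} = 1^{2} = 1$)
$A{\left(d \right)} = - 354 d$ ($A{\left(d \right)} = - 177 \cdot 2 d = - 354 d$)
$\left(0 + 96\right) N + A{\left(a \right)} = \left(0 + 96\right) 20 - 354 = 96 \cdot 20 - 354 = 1920 - 354 = 1566$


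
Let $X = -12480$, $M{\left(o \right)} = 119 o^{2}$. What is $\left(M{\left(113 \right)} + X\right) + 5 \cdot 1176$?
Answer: $1512911$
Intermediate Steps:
$\left(M{\left(113 \right)} + X\right) + 5 \cdot 1176 = \left(119 \cdot 113^{2} - 12480\right) + 5 \cdot 1176 = \left(119 \cdot 12769 - 12480\right) + 5880 = \left(1519511 - 12480\right) + 5880 = 1507031 + 5880 = 1512911$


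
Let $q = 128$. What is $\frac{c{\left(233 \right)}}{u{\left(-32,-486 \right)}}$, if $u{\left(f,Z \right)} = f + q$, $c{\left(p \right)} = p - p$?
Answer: $0$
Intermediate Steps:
$c{\left(p \right)} = 0$
$u{\left(f,Z \right)} = 128 + f$ ($u{\left(f,Z \right)} = f + 128 = 128 + f$)
$\frac{c{\left(233 \right)}}{u{\left(-32,-486 \right)}} = \frac{0}{128 - 32} = \frac{0}{96} = 0 \cdot \frac{1}{96} = 0$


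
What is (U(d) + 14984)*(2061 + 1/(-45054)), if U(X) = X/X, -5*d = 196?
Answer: 154605727845/5006 ≈ 3.0884e+7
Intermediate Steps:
d = -196/5 (d = -1/5*196 = -196/5 ≈ -39.200)
U(X) = 1
(U(d) + 14984)*(2061 + 1/(-45054)) = (1 + 14984)*(2061 + 1/(-45054)) = 14985*(2061 - 1/45054) = 14985*(92856293/45054) = 154605727845/5006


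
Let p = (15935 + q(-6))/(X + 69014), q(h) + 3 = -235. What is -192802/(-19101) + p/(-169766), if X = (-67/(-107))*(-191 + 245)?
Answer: 241822050105200033/23957446457250456 ≈ 10.094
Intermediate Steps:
q(h) = -238 (q(h) = -3 - 235 = -238)
X = 3618/107 (X = -67*(-1/107)*54 = (67/107)*54 = 3618/107 ≈ 33.813)
p = 1679579/7388116 (p = (15935 - 238)/(3618/107 + 69014) = 15697/(7388116/107) = 15697*(107/7388116) = 1679579/7388116 ≈ 0.22734)
-192802/(-19101) + p/(-169766) = -192802/(-19101) + (1679579/7388116)/(-169766) = -192802*(-1/19101) + (1679579/7388116)*(-1/169766) = 192802/19101 - 1679579/1254250900856 = 241822050105200033/23957446457250456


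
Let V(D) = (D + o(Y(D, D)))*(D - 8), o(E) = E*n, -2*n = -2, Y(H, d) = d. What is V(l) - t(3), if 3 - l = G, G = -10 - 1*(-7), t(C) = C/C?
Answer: -25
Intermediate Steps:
t(C) = 1
n = 1 (n = -1/2*(-2) = 1)
o(E) = E (o(E) = E*1 = E)
G = -3 (G = -10 + 7 = -3)
l = 6 (l = 3 - 1*(-3) = 3 + 3 = 6)
V(D) = 2*D*(-8 + D) (V(D) = (D + D)*(D - 8) = (2*D)*(-8 + D) = 2*D*(-8 + D))
V(l) - t(3) = 2*6*(-8 + 6) - 1*1 = 2*6*(-2) - 1 = -24 - 1 = -25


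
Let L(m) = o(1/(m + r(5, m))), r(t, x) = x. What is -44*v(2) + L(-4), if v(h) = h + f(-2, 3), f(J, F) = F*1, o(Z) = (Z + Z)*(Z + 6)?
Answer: -7087/32 ≈ -221.47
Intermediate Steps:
o(Z) = 2*Z*(6 + Z) (o(Z) = (2*Z)*(6 + Z) = 2*Z*(6 + Z))
f(J, F) = F
L(m) = (6 + 1/(2*m))/m (L(m) = 2*(6 + 1/(m + m))/(m + m) = 2*(6 + 1/(2*m))/((2*m)) = 2*(1/(2*m))*(6 + 1/(2*m)) = (6 + 1/(2*m))/m)
v(h) = 3 + h (v(h) = h + 3 = 3 + h)
-44*v(2) + L(-4) = -44*(3 + 2) + (1/2)*(1 + 12*(-4))/(-4)**2 = -44*5 + (1/2)*(1/16)*(1 - 48) = -220 + (1/2)*(1/16)*(-47) = -220 - 47/32 = -7087/32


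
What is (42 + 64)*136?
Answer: 14416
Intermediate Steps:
(42 + 64)*136 = 106*136 = 14416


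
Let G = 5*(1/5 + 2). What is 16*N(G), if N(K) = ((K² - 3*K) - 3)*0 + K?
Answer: 176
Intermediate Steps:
G = 11 (G = 5*(⅕ + 2) = 5*(11/5) = 11)
N(K) = K (N(K) = (-3 + K² - 3*K)*0 + K = 0 + K = K)
16*N(G) = 16*11 = 176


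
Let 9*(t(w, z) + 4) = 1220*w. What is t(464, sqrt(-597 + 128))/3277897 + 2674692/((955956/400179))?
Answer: 2631386528645468869/2350143978399 ≈ 1.1197e+6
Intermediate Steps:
t(w, z) = -4 + 1220*w/9 (t(w, z) = -4 + (1220*w)/9 = -4 + 1220*w/9)
t(464, sqrt(-597 + 128))/3277897 + 2674692/((955956/400179)) = (-4 + (1220/9)*464)/3277897 + 2674692/((955956/400179)) = (-4 + 566080/9)*(1/3277897) + 2674692/((955956*(1/400179))) = (566044/9)*(1/3277897) + 2674692/(318652/133393) = 566044/29501073 + 2674692*(133393/318652) = 566044/29501073 + 89196297489/79663 = 2631386528645468869/2350143978399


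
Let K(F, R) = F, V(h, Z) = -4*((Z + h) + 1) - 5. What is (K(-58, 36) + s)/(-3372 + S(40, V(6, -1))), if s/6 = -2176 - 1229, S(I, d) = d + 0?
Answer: 20488/3401 ≈ 6.0241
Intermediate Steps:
V(h, Z) = -9 - 4*Z - 4*h (V(h, Z) = -4*(1 + Z + h) - 5 = (-4 - 4*Z - 4*h) - 5 = -9 - 4*Z - 4*h)
S(I, d) = d
s = -20430 (s = 6*(-2176 - 1229) = 6*(-3405) = -20430)
(K(-58, 36) + s)/(-3372 + S(40, V(6, -1))) = (-58 - 20430)/(-3372 + (-9 - 4*(-1) - 4*6)) = -20488/(-3372 + (-9 + 4 - 24)) = -20488/(-3372 - 29) = -20488/(-3401) = -20488*(-1/3401) = 20488/3401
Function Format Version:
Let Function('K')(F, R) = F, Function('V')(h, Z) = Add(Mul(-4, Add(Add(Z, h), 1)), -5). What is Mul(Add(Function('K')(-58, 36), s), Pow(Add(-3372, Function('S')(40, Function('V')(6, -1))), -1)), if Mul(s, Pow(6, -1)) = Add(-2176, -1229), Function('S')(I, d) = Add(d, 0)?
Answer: Rational(20488, 3401) ≈ 6.0241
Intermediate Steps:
Function('V')(h, Z) = Add(-9, Mul(-4, Z), Mul(-4, h)) (Function('V')(h, Z) = Add(Mul(-4, Add(1, Z, h)), -5) = Add(Add(-4, Mul(-4, Z), Mul(-4, h)), -5) = Add(-9, Mul(-4, Z), Mul(-4, h)))
Function('S')(I, d) = d
s = -20430 (s = Mul(6, Add(-2176, -1229)) = Mul(6, -3405) = -20430)
Mul(Add(Function('K')(-58, 36), s), Pow(Add(-3372, Function('S')(40, Function('V')(6, -1))), -1)) = Mul(Add(-58, -20430), Pow(Add(-3372, Add(-9, Mul(-4, -1), Mul(-4, 6))), -1)) = Mul(-20488, Pow(Add(-3372, Add(-9, 4, -24)), -1)) = Mul(-20488, Pow(Add(-3372, -29), -1)) = Mul(-20488, Pow(-3401, -1)) = Mul(-20488, Rational(-1, 3401)) = Rational(20488, 3401)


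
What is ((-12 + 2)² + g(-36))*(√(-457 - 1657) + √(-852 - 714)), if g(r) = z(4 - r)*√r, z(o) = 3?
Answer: 2*(-9 + 50*I)*(√2114 + 3*√174) ≈ -1539.9 + 8555.1*I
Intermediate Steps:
g(r) = 3*√r
((-12 + 2)² + g(-36))*(√(-457 - 1657) + √(-852 - 714)) = ((-12 + 2)² + 3*√(-36))*(√(-457 - 1657) + √(-852 - 714)) = ((-10)² + 3*(6*I))*(√(-2114) + √(-1566)) = (100 + 18*I)*(I*√2114 + 3*I*√174)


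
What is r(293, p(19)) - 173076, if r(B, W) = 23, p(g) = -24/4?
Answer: -173053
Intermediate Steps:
p(g) = -6 (p(g) = -24*¼ = -6)
r(293, p(19)) - 173076 = 23 - 173076 = -173053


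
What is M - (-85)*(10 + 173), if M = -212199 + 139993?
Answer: -56651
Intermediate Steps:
M = -72206
M - (-85)*(10 + 173) = -72206 - (-85)*(10 + 173) = -72206 - (-85)*183 = -72206 - 1*(-15555) = -72206 + 15555 = -56651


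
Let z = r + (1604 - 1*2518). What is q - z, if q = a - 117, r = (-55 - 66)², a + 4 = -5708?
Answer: -19556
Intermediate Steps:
a = -5712 (a = -4 - 5708 = -5712)
r = 14641 (r = (-121)² = 14641)
q = -5829 (q = -5712 - 117 = -5829)
z = 13727 (z = 14641 + (1604 - 1*2518) = 14641 + (1604 - 2518) = 14641 - 914 = 13727)
q - z = -5829 - 1*13727 = -5829 - 13727 = -19556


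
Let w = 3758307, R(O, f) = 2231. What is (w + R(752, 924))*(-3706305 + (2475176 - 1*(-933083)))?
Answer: -1120813308748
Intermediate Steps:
(w + R(752, 924))*(-3706305 + (2475176 - 1*(-933083))) = (3758307 + 2231)*(-3706305 + (2475176 - 1*(-933083))) = 3760538*(-3706305 + (2475176 + 933083)) = 3760538*(-3706305 + 3408259) = 3760538*(-298046) = -1120813308748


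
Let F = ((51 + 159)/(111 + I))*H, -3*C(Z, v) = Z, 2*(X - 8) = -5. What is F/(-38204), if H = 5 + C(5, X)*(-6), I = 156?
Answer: -525/1700078 ≈ -0.00030881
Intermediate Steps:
X = 11/2 (X = 8 + (½)*(-5) = 8 - 5/2 = 11/2 ≈ 5.5000)
C(Z, v) = -Z/3
H = 15 (H = 5 - ⅓*5*(-6) = 5 - 5/3*(-6) = 5 + 10 = 15)
F = 1050/89 (F = ((51 + 159)/(111 + 156))*15 = (210/267)*15 = (210*(1/267))*15 = (70/89)*15 = 1050/89 ≈ 11.798)
F/(-38204) = (1050/89)/(-38204) = (1050/89)*(-1/38204) = -525/1700078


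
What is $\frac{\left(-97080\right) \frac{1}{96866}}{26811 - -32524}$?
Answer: $- \frac{9708}{574754411} \approx -1.6891 \cdot 10^{-5}$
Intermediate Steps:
$\frac{\left(-97080\right) \frac{1}{96866}}{26811 - -32524} = \frac{\left(-97080\right) \frac{1}{96866}}{26811 + 32524} = - \frac{48540}{48433 \cdot 59335} = \left(- \frac{48540}{48433}\right) \frac{1}{59335} = - \frac{9708}{574754411}$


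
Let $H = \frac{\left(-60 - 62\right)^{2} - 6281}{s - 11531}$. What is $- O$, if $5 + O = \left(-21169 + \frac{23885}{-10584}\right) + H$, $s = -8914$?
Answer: $\frac{1527472900699}{72129960} \approx 21177.0$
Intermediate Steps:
$H = - \frac{8603}{20445}$ ($H = \frac{\left(-60 - 62\right)^{2} - 6281}{-8914 - 11531} = \frac{\left(-122\right)^{2} - 6281}{-20445} = \left(14884 - 6281\right) \left(- \frac{1}{20445}\right) = 8603 \left(- \frac{1}{20445}\right) = - \frac{8603}{20445} \approx -0.42079$)
$O = - \frac{1527472900699}{72129960}$ ($O = -5 - \left(\frac{432808808}{20445} + \frac{23885}{10584}\right) = -5 + \left(\left(-21169 + 23885 \left(- \frac{1}{10584}\right)\right) - \frac{8603}{20445}\right) = -5 - \frac{1527112250899}{72129960} = - \frac{1527472900699}{72129960} \approx -21177.0$)
$- O = \left(-1\right) \left(- \frac{1527472900699}{72129960}\right) = \frac{1527472900699}{72129960}$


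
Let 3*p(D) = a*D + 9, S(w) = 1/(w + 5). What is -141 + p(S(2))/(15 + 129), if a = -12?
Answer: -142111/1008 ≈ -140.98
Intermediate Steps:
S(w) = 1/(5 + w)
p(D) = 3 - 4*D (p(D) = (-12*D + 9)/3 = (9 - 12*D)/3 = 3 - 4*D)
-141 + p(S(2))/(15 + 129) = -141 + (3 - 4/(5 + 2))/(15 + 129) = -141 + (3 - 4/7)/144 = -141 + (1/144)*(17/7) = -141 + 17/1008 = -142111/1008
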